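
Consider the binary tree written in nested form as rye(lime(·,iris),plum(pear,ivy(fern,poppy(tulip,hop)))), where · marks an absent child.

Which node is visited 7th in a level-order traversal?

fern

Level-order visits nodes level by level from the root, left to right within each level.
Level 0: rye
Level 1: lime, plum
Level 2: iris, pear, ivy
Level 3: fern, poppy
Level 4: tulip, hop
Full level-order sequence: rye, lime, plum, iris, pear, ivy, fern, poppy, tulip, hop.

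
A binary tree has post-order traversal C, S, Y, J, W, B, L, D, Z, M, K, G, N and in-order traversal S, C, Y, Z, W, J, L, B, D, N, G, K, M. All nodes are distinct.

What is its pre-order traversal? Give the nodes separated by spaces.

The last element of post-order is the root; it splits in-order into left and right subtrees.
Root N: left subtree has 9 nodes {S, C, Y, Z, W, J, L, B, D}, right has 3 {G, K, M}.
  Root Z: left subtree has 3 nodes {S, C, Y}, right has 5 {W, J, L, B, D}.
    Root Y: left subtree has 2 nodes {S, C}, right has 0 { }.
      Root S: left subtree has 0 nodes { }, right has 1 {C}.
    Root D: left subtree has 4 nodes {W, J, L, B}, right has 0 { }.
      Root L: left subtree has 2 nodes {W, J}, right has 1 {B}.
        Root W: left subtree has 0 nodes { }, right has 1 {J}.
  Root G: left subtree has 0 nodes { }, right has 2 {K, M}.
    Root K: left subtree has 0 nodes { }, right has 1 {M}.

N Z Y S C D L W J B G K M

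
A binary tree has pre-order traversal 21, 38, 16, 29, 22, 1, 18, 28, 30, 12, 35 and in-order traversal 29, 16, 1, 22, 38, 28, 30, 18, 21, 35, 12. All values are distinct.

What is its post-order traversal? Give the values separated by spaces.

The first element of pre-order is the root; it splits in-order into left and right subtrees.
Root 21: left subtree has 8 nodes {29, 16, 1, 22, 38, 28, 30, 18}, right has 2 {35, 12}.
  Root 38: left subtree has 4 nodes {29, 16, 1, 22}, right has 3 {28, 30, 18}.
    Root 16: left subtree has 1 node {29}, right has 2 {1, 22}.
      Root 22: left subtree has 1 node {1}, right has 0 { }.
    Root 18: left subtree has 2 nodes {28, 30}, right has 0 { }.
      Root 28: left subtree has 0 nodes { }, right has 1 {30}.
  Root 12: left subtree has 1 node {35}, right has 0 { }.

29 1 22 16 30 28 18 38 35 12 21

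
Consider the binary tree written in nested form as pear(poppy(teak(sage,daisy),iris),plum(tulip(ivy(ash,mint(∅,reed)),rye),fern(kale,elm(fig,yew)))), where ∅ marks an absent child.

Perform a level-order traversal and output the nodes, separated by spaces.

pear poppy plum teak iris tulip fern sage daisy ivy rye kale elm ash mint fig yew reed

Level-order visits nodes level by level from the root, left to right within each level.
Level 0: pear
Level 1: poppy, plum
Level 2: teak, iris, tulip, fern
Level 3: sage, daisy, ivy, rye, kale, elm
Level 4: ash, mint, fig, yew
Level 5: reed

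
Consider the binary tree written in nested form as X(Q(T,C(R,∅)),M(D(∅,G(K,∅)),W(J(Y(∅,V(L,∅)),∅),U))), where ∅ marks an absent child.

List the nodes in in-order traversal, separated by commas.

In-order visits the left subtree, then the node, then the right subtree.
At X: go left to Q.
  At Q: go left to T.
    T is a leaf — visit T.
  Visit Q.
  At Q: go right to C.
    At C: go left to R.
      R is a leaf — visit R.
    Visit C.
    At C: no right child.
Visit X.
At X: go right to M.
  At M: go left to D.
    At D: no left child.
    Visit D.
    At D: go right to G.
      At G: go left to K.
        K is a leaf — visit K.
      Visit G.
      At G: no right child.
  Visit M.
  At M: go right to W.
    At W: go left to J.
      At J: go left to Y.
        At Y: no left child.
        Visit Y.
        At Y: go right to V.
          At V: go left to L.
            L is a leaf — visit L.
          Visit V.
          At V: no right child.
      Visit J.
      At J: no right child.
    Visit W.
    At W: go right to U.
      U is a leaf — visit U.

T, Q, R, C, X, D, K, G, M, Y, L, V, J, W, U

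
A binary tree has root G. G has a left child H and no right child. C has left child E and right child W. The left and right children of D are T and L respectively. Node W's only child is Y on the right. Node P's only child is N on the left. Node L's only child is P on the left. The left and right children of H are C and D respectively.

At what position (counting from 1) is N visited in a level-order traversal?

Level-order visits nodes level by level from the root, left to right within each level.
Level 0: G
Level 1: H
Level 2: C, D
Level 3: E, W, T, L
Level 4: Y, P
Level 5: N
Full level-order sequence: G, H, C, D, E, W, T, L, Y, P, N.

11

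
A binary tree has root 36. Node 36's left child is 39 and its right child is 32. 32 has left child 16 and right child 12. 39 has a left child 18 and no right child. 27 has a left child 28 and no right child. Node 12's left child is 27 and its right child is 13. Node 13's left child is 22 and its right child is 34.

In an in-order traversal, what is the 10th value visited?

13

In-order visits the left subtree, then the node, then the right subtree.
At 36: go left to 39.
  At 39: go left to 18.
    18 is a leaf — visit 18.
  Visit 39.
  At 39: no right child.
Visit 36.
At 36: go right to 32.
  At 32: go left to 16.
    16 is a leaf — visit 16.
  Visit 32.
  At 32: go right to 12.
    At 12: go left to 27.
      At 27: go left to 28.
        28 is a leaf — visit 28.
      Visit 27.
      At 27: no right child.
    Visit 12.
    At 12: go right to 13.
      At 13: go left to 22.
        22 is a leaf — visit 22.
      Visit 13.
      At 13: go right to 34.
        34 is a leaf — visit 34.
Full in-order sequence: 18, 39, 36, 16, 32, 28, 27, 12, 22, 13, 34.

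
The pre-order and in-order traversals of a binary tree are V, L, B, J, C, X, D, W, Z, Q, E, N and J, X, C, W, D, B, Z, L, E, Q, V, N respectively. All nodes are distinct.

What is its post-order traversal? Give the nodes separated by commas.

The first element of pre-order is the root; it splits in-order into left and right subtrees.
Root V: left subtree has 10 nodes {J, X, C, W, D, B, Z, L, E, Q}, right has 1 {N}.
  Root L: left subtree has 7 nodes {J, X, C, W, D, B, Z}, right has 2 {E, Q}.
    Root B: left subtree has 5 nodes {J, X, C, W, D}, right has 1 {Z}.
      Root J: left subtree has 0 nodes { }, right has 4 {X, C, W, D}.
        Root C: left subtree has 1 node {X}, right has 2 {W, D}.
          Root D: left subtree has 1 node {W}, right has 0 { }.
    Root Q: left subtree has 1 node {E}, right has 0 { }.

X, W, D, C, J, Z, B, E, Q, L, N, V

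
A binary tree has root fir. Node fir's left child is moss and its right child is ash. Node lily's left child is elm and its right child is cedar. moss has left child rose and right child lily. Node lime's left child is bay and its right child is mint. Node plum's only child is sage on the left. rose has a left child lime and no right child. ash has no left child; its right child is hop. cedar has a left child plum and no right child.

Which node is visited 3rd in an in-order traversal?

mint

In-order visits the left subtree, then the node, then the right subtree.
At fir: go left to moss.
  At moss: go left to rose.
    At rose: go left to lime.
      At lime: go left to bay.
        bay is a leaf — visit bay.
      Visit lime.
      At lime: go right to mint.
        mint is a leaf — visit mint.
    Visit rose.
    At rose: no right child.
  Visit moss.
  At moss: go right to lily.
    At lily: go left to elm.
      elm is a leaf — visit elm.
    Visit lily.
    At lily: go right to cedar.
      At cedar: go left to plum.
        At plum: go left to sage.
          sage is a leaf — visit sage.
        Visit plum.
        At plum: no right child.
      Visit cedar.
      At cedar: no right child.
Visit fir.
At fir: go right to ash.
  At ash: no left child.
  Visit ash.
  At ash: go right to hop.
    hop is a leaf — visit hop.
Full in-order sequence: bay, lime, mint, rose, moss, elm, lily, sage, plum, cedar, fir, ash, hop.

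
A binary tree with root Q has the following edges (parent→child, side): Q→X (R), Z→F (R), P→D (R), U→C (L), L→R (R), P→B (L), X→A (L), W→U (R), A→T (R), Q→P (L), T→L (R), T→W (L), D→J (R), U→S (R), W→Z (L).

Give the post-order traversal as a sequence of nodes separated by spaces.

B J D P F Z C S U W R L T A X Q

Post-order visits the left subtree, then the right subtree, then the node.
At Q: go left to P.
  At P: go left to B.
    B is a leaf — visit B.
  At P: go right to D.
    At D: no left child.
    At D: go right to J.
      J is a leaf — visit J.
    Visit D.
  Visit P.
At Q: go right to X.
  At X: go left to A.
    At A: no left child.
    At A: go right to T.
      At T: go left to W.
        At W: go left to Z.
          At Z: no left child.
          At Z: go right to F.
            F is a leaf — visit F.
          Visit Z.
        At W: go right to U.
          At U: go left to C.
            C is a leaf — visit C.
          At U: go right to S.
            S is a leaf — visit S.
          Visit U.
        Visit W.
      At T: go right to L.
        At L: no left child.
        At L: go right to R.
          R is a leaf — visit R.
        Visit L.
      Visit T.
    Visit A.
  At X: no right child.
  Visit X.
Visit Q.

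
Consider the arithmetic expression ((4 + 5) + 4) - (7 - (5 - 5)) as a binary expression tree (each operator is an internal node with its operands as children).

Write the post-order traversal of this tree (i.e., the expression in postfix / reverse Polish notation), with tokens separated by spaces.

4 5 + 4 + 7 5 5 - - -

Post-order on an expression tree gives postfix notation: for each operator, emit left operand, right operand, then the operator.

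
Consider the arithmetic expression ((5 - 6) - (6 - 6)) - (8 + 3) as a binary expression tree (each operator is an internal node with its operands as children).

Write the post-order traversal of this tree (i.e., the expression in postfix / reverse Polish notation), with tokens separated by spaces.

5 6 - 6 6 - - 8 3 + -

Post-order on an expression tree gives postfix notation: for each operator, emit left operand, right operand, then the operator.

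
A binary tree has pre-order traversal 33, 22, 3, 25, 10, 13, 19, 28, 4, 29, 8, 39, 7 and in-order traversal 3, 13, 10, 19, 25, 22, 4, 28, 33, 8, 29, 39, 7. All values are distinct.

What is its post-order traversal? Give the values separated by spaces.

13 19 10 25 3 4 28 22 8 7 39 29 33

The first element of pre-order is the root; it splits in-order into left and right subtrees.
Root 33: left subtree has 8 nodes {3, 13, 10, 19, 25, 22, 4, 28}, right has 4 {8, 29, 39, 7}.
  Root 22: left subtree has 5 nodes {3, 13, 10, 19, 25}, right has 2 {4, 28}.
    Root 3: left subtree has 0 nodes { }, right has 4 {13, 10, 19, 25}.
      Root 25: left subtree has 3 nodes {13, 10, 19}, right has 0 { }.
        Root 10: left subtree has 1 node {13}, right has 1 {19}.
    Root 28: left subtree has 1 node {4}, right has 0 { }.
  Root 29: left subtree has 1 node {8}, right has 2 {39, 7}.
    Root 39: left subtree has 0 nodes { }, right has 1 {7}.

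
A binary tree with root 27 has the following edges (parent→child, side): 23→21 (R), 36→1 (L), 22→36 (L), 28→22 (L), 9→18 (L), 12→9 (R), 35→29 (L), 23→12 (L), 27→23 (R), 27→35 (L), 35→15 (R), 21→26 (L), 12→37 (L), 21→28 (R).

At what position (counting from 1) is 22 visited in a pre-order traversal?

Pre-order visits the node, then its left subtree, then its right subtree.
Visit 27.
At 27: go left to 35.
  Visit 35.
  At 35: go left to 29.
    29 is a leaf — visit 29.
  At 35: go right to 15.
    15 is a leaf — visit 15.
At 27: go right to 23.
  Visit 23.
  At 23: go left to 12.
    Visit 12.
    At 12: go left to 37.
      37 is a leaf — visit 37.
    At 12: go right to 9.
      Visit 9.
      At 9: go left to 18.
        18 is a leaf — visit 18.
      At 9: no right child.
  At 23: go right to 21.
    Visit 21.
    At 21: go left to 26.
      26 is a leaf — visit 26.
    At 21: go right to 28.
      Visit 28.
      At 28: go left to 22.
        Visit 22.
        At 22: go left to 36.
          Visit 36.
          At 36: go left to 1.
            1 is a leaf — visit 1.
          At 36: no right child.
        At 22: no right child.
      At 28: no right child.
Full pre-order sequence: 27, 35, 29, 15, 23, 12, 37, 9, 18, 21, 26, 28, 22, 36, 1.

13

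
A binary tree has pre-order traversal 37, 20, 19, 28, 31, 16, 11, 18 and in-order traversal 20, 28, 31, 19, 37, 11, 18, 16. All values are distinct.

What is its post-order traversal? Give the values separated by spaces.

The first element of pre-order is the root; it splits in-order into left and right subtrees.
Root 37: left subtree has 4 nodes {20, 28, 31, 19}, right has 3 {11, 18, 16}.
  Root 20: left subtree has 0 nodes { }, right has 3 {28, 31, 19}.
    Root 19: left subtree has 2 nodes {28, 31}, right has 0 { }.
      Root 28: left subtree has 0 nodes { }, right has 1 {31}.
  Root 16: left subtree has 2 nodes {11, 18}, right has 0 { }.
    Root 11: left subtree has 0 nodes { }, right has 1 {18}.

31 28 19 20 18 11 16 37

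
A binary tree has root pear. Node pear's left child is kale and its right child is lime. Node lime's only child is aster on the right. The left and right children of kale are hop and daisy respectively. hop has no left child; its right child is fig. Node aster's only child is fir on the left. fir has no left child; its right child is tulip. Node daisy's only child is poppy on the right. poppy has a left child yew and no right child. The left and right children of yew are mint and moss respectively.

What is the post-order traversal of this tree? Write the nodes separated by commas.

fig, hop, mint, moss, yew, poppy, daisy, kale, tulip, fir, aster, lime, pear

Post-order visits the left subtree, then the right subtree, then the node.
At pear: go left to kale.
  At kale: go left to hop.
    At hop: no left child.
    At hop: go right to fig.
      fig is a leaf — visit fig.
    Visit hop.
  At kale: go right to daisy.
    At daisy: no left child.
    At daisy: go right to poppy.
      At poppy: go left to yew.
        At yew: go left to mint.
          mint is a leaf — visit mint.
        At yew: go right to moss.
          moss is a leaf — visit moss.
        Visit yew.
      At poppy: no right child.
      Visit poppy.
    Visit daisy.
  Visit kale.
At pear: go right to lime.
  At lime: no left child.
  At lime: go right to aster.
    At aster: go left to fir.
      At fir: no left child.
      At fir: go right to tulip.
        tulip is a leaf — visit tulip.
      Visit fir.
    At aster: no right child.
    Visit aster.
  Visit lime.
Visit pear.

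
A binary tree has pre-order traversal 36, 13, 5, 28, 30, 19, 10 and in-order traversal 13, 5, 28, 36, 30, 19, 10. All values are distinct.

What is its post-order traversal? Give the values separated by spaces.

28 5 13 10 19 30 36

The first element of pre-order is the root; it splits in-order into left and right subtrees.
Root 36: left subtree has 3 nodes {13, 5, 28}, right has 3 {30, 19, 10}.
  Root 13: left subtree has 0 nodes { }, right has 2 {5, 28}.
    Root 5: left subtree has 0 nodes { }, right has 1 {28}.
  Root 30: left subtree has 0 nodes { }, right has 2 {19, 10}.
    Root 19: left subtree has 0 nodes { }, right has 1 {10}.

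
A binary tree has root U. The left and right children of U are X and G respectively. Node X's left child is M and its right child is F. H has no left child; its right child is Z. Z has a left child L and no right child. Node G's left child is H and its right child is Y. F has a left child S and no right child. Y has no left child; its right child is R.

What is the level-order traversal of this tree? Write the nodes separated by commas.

U, X, G, M, F, H, Y, S, Z, R, L

Level-order visits nodes level by level from the root, left to right within each level.
Level 0: U
Level 1: X, G
Level 2: M, F, H, Y
Level 3: S, Z, R
Level 4: L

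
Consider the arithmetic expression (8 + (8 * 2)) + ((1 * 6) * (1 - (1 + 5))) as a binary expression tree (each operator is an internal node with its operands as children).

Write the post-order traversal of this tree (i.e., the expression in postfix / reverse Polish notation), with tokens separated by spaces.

8 8 2 * + 1 6 * 1 1 5 + - * +

Post-order on an expression tree gives postfix notation: for each operator, emit left operand, right operand, then the operator.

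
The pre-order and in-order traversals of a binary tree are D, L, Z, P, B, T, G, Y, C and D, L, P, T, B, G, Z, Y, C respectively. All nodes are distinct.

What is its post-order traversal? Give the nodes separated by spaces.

T G B P C Y Z L D

The first element of pre-order is the root; it splits in-order into left and right subtrees.
Root D: left subtree has 0 nodes { }, right has 8 {L, P, T, B, G, Z, Y, C}.
  Root L: left subtree has 0 nodes { }, right has 7 {P, T, B, G, Z, Y, C}.
    Root Z: left subtree has 4 nodes {P, T, B, G}, right has 2 {Y, C}.
      Root P: left subtree has 0 nodes { }, right has 3 {T, B, G}.
        Root B: left subtree has 1 node {T}, right has 1 {G}.
      Root Y: left subtree has 0 nodes { }, right has 1 {C}.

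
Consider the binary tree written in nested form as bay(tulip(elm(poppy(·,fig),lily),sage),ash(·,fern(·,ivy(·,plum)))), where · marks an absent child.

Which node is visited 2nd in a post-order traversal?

Post-order visits the left subtree, then the right subtree, then the node.
At bay: go left to tulip.
  At tulip: go left to elm.
    At elm: go left to poppy.
      At poppy: no left child.
      At poppy: go right to fig.
        fig is a leaf — visit fig.
      Visit poppy.
    At elm: go right to lily.
      lily is a leaf — visit lily.
    Visit elm.
  At tulip: go right to sage.
    sage is a leaf — visit sage.
  Visit tulip.
At bay: go right to ash.
  At ash: no left child.
  At ash: go right to fern.
    At fern: no left child.
    At fern: go right to ivy.
      At ivy: no left child.
      At ivy: go right to plum.
        plum is a leaf — visit plum.
      Visit ivy.
    Visit fern.
  Visit ash.
Visit bay.
Full post-order sequence: fig, poppy, lily, elm, sage, tulip, plum, ivy, fern, ash, bay.

poppy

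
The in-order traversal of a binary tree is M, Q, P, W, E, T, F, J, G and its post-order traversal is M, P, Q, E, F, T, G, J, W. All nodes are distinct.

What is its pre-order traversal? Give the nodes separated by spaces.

W Q M P J T E F G

The last element of post-order is the root; it splits in-order into left and right subtrees.
Root W: left subtree has 3 nodes {M, Q, P}, right has 5 {E, T, F, J, G}.
  Root Q: left subtree has 1 node {M}, right has 1 {P}.
  Root J: left subtree has 3 nodes {E, T, F}, right has 1 {G}.
    Root T: left subtree has 1 node {E}, right has 1 {F}.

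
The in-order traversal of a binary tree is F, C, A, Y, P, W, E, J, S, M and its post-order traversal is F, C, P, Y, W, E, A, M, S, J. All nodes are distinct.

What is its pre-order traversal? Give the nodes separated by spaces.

J A C F E W Y P S M

The last element of post-order is the root; it splits in-order into left and right subtrees.
Root J: left subtree has 7 nodes {F, C, A, Y, P, W, E}, right has 2 {S, M}.
  Root A: left subtree has 2 nodes {F, C}, right has 4 {Y, P, W, E}.
    Root C: left subtree has 1 node {F}, right has 0 { }.
    Root E: left subtree has 3 nodes {Y, P, W}, right has 0 { }.
      Root W: left subtree has 2 nodes {Y, P}, right has 0 { }.
        Root Y: left subtree has 0 nodes { }, right has 1 {P}.
  Root S: left subtree has 0 nodes { }, right has 1 {M}.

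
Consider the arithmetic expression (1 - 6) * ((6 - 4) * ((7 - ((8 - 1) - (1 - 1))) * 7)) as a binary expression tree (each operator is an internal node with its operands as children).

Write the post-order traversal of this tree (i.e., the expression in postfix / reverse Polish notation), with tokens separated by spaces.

1 6 - 6 4 - 7 8 1 - 1 1 - - - 7 * * *

Post-order on an expression tree gives postfix notation: for each operator, emit left operand, right operand, then the operator.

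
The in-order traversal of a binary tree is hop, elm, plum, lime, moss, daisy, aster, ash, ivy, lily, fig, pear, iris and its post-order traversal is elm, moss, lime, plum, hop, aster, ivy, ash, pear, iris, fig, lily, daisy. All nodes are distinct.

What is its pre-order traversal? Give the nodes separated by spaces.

The last element of post-order is the root; it splits in-order into left and right subtrees.
Root daisy: left subtree has 5 nodes {hop, elm, plum, lime, moss}, right has 7 {aster, ash, ivy, lily, fig, pear, iris}.
  Root hop: left subtree has 0 nodes { }, right has 4 {elm, plum, lime, moss}.
    Root plum: left subtree has 1 node {elm}, right has 2 {lime, moss}.
      Root lime: left subtree has 0 nodes { }, right has 1 {moss}.
  Root lily: left subtree has 3 nodes {aster, ash, ivy}, right has 3 {fig, pear, iris}.
    Root ash: left subtree has 1 node {aster}, right has 1 {ivy}.
    Root fig: left subtree has 0 nodes { }, right has 2 {pear, iris}.
      Root iris: left subtree has 1 node {pear}, right has 0 { }.

daisy hop plum elm lime moss lily ash aster ivy fig iris pear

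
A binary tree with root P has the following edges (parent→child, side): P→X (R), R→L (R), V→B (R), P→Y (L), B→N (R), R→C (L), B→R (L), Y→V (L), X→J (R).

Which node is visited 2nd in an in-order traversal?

C

In-order visits the left subtree, then the node, then the right subtree.
At P: go left to Y.
  At Y: go left to V.
    At V: no left child.
    Visit V.
    At V: go right to B.
      At B: go left to R.
        At R: go left to C.
          C is a leaf — visit C.
        Visit R.
        At R: go right to L.
          L is a leaf — visit L.
      Visit B.
      At B: go right to N.
        N is a leaf — visit N.
  Visit Y.
  At Y: no right child.
Visit P.
At P: go right to X.
  At X: no left child.
  Visit X.
  At X: go right to J.
    J is a leaf — visit J.
Full in-order sequence: V, C, R, L, B, N, Y, P, X, J.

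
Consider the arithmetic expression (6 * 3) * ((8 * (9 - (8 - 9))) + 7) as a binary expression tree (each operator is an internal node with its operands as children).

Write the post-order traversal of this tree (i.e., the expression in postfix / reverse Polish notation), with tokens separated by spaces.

Post-order on an expression tree gives postfix notation: for each operator, emit left operand, right operand, then the operator.

6 3 * 8 9 8 9 - - * 7 + *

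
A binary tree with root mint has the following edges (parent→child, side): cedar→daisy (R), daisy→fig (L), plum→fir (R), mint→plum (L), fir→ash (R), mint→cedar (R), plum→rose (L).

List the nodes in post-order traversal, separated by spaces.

Post-order visits the left subtree, then the right subtree, then the node.
At mint: go left to plum.
  At plum: go left to rose.
    rose is a leaf — visit rose.
  At plum: go right to fir.
    At fir: no left child.
    At fir: go right to ash.
      ash is a leaf — visit ash.
    Visit fir.
  Visit plum.
At mint: go right to cedar.
  At cedar: no left child.
  At cedar: go right to daisy.
    At daisy: go left to fig.
      fig is a leaf — visit fig.
    At daisy: no right child.
    Visit daisy.
  Visit cedar.
Visit mint.

rose ash fir plum fig daisy cedar mint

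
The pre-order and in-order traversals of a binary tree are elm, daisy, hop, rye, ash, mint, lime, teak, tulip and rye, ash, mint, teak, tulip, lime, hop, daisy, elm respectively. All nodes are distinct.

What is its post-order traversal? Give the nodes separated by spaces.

The first element of pre-order is the root; it splits in-order into left and right subtrees.
Root elm: left subtree has 8 nodes {rye, ash, mint, teak, tulip, lime, hop, daisy}, right has 0 { }.
  Root daisy: left subtree has 7 nodes {rye, ash, mint, teak, tulip, lime, hop}, right has 0 { }.
    Root hop: left subtree has 6 nodes {rye, ash, mint, teak, tulip, lime}, right has 0 { }.
      Root rye: left subtree has 0 nodes { }, right has 5 {ash, mint, teak, tulip, lime}.
        Root ash: left subtree has 0 nodes { }, right has 4 {mint, teak, tulip, lime}.
          Root mint: left subtree has 0 nodes { }, right has 3 {teak, tulip, lime}.
            Root lime: left subtree has 2 nodes {teak, tulip}, right has 0 { }.
              Root teak: left subtree has 0 nodes { }, right has 1 {tulip}.

tulip teak lime mint ash rye hop daisy elm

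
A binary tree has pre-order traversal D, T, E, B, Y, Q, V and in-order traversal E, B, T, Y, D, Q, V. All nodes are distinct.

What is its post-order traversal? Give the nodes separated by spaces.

The first element of pre-order is the root; it splits in-order into left and right subtrees.
Root D: left subtree has 4 nodes {E, B, T, Y}, right has 2 {Q, V}.
  Root T: left subtree has 2 nodes {E, B}, right has 1 {Y}.
    Root E: left subtree has 0 nodes { }, right has 1 {B}.
  Root Q: left subtree has 0 nodes { }, right has 1 {V}.

B E Y T V Q D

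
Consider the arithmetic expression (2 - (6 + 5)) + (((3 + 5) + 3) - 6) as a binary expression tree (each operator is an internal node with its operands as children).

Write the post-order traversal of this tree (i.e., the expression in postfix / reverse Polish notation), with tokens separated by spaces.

2 6 5 + - 3 5 + 3 + 6 - +

Post-order on an expression tree gives postfix notation: for each operator, emit left operand, right operand, then the operator.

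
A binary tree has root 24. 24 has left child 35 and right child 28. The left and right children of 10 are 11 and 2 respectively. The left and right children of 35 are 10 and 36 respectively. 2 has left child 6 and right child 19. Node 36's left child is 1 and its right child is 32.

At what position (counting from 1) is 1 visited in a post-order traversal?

6

Post-order visits the left subtree, then the right subtree, then the node.
At 24: go left to 35.
  At 35: go left to 10.
    At 10: go left to 11.
      11 is a leaf — visit 11.
    At 10: go right to 2.
      At 2: go left to 6.
        6 is a leaf — visit 6.
      At 2: go right to 19.
        19 is a leaf — visit 19.
      Visit 2.
    Visit 10.
  At 35: go right to 36.
    At 36: go left to 1.
      1 is a leaf — visit 1.
    At 36: go right to 32.
      32 is a leaf — visit 32.
    Visit 36.
  Visit 35.
At 24: go right to 28.
  28 is a leaf — visit 28.
Visit 24.
Full post-order sequence: 11, 6, 19, 2, 10, 1, 32, 36, 35, 28, 24.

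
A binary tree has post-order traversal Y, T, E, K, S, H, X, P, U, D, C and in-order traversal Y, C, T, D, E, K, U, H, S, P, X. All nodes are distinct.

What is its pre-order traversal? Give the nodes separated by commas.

The last element of post-order is the root; it splits in-order into left and right subtrees.
Root C: left subtree has 1 node {Y}, right has 9 {T, D, E, K, U, H, S, P, X}.
  Root D: left subtree has 1 node {T}, right has 7 {E, K, U, H, S, P, X}.
    Root U: left subtree has 2 nodes {E, K}, right has 4 {H, S, P, X}.
      Root K: left subtree has 1 node {E}, right has 0 { }.
      Root P: left subtree has 2 nodes {H, S}, right has 1 {X}.
        Root H: left subtree has 0 nodes { }, right has 1 {S}.

C, Y, D, T, U, K, E, P, H, S, X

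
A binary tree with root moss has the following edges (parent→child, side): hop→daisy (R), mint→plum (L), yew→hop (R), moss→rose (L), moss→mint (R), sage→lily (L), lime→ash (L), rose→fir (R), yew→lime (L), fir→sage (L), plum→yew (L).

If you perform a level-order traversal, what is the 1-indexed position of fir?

Level-order visits nodes level by level from the root, left to right within each level.
Level 0: moss
Level 1: rose, mint
Level 2: fir, plum
Level 3: sage, yew
Level 4: lily, lime, hop
Level 5: ash, daisy
Full level-order sequence: moss, rose, mint, fir, plum, sage, yew, lily, lime, hop, ash, daisy.

4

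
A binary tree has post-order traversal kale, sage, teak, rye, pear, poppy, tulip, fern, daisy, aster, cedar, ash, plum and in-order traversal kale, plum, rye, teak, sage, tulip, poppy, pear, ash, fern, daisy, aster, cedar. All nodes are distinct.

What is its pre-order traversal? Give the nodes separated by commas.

The last element of post-order is the root; it splits in-order into left and right subtrees.
Root plum: left subtree has 1 node {kale}, right has 11 {rye, teak, sage, tulip, poppy, pear, ash, fern, daisy, aster, cedar}.
  Root ash: left subtree has 6 nodes {rye, teak, sage, tulip, poppy, pear}, right has 4 {fern, daisy, aster, cedar}.
    Root tulip: left subtree has 3 nodes {rye, teak, sage}, right has 2 {poppy, pear}.
      Root rye: left subtree has 0 nodes { }, right has 2 {teak, sage}.
        Root teak: left subtree has 0 nodes { }, right has 1 {sage}.
      Root poppy: left subtree has 0 nodes { }, right has 1 {pear}.
    Root cedar: left subtree has 3 nodes {fern, daisy, aster}, right has 0 { }.
      Root aster: left subtree has 2 nodes {fern, daisy}, right has 0 { }.
        Root daisy: left subtree has 1 node {fern}, right has 0 { }.

plum, kale, ash, tulip, rye, teak, sage, poppy, pear, cedar, aster, daisy, fern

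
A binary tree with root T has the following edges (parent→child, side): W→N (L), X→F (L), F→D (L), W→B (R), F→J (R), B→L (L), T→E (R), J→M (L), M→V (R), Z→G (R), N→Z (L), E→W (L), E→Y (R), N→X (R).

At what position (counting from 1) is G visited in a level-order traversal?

10

Level-order visits nodes level by level from the root, left to right within each level.
Level 0: T
Level 1: E
Level 2: W, Y
Level 3: N, B
Level 4: Z, X, L
Level 5: G, F
Level 6: D, J
Level 7: M
Level 8: V
Full level-order sequence: T, E, W, Y, N, B, Z, X, L, G, F, D, J, M, V.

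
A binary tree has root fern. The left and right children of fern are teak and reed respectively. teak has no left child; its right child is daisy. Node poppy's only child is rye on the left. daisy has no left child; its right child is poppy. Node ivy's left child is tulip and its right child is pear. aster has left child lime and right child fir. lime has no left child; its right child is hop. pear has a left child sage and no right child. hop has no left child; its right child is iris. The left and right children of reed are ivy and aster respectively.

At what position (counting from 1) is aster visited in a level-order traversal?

Level-order visits nodes level by level from the root, left to right within each level.
Level 0: fern
Level 1: teak, reed
Level 2: daisy, ivy, aster
Level 3: poppy, tulip, pear, lime, fir
Level 4: rye, sage, hop
Level 5: iris
Full level-order sequence: fern, teak, reed, daisy, ivy, aster, poppy, tulip, pear, lime, fir, rye, sage, hop, iris.

6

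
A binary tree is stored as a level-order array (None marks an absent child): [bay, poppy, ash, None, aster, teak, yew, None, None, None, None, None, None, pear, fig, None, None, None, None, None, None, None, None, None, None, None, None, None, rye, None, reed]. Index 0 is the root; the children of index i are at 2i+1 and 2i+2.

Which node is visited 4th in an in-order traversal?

teak

In-order visits the left subtree, then the node, then the right subtree.
At bay: go left to poppy.
  At poppy: no left child.
  Visit poppy.
  At poppy: go right to aster.
    aster is a leaf — visit aster.
Visit bay.
At bay: go right to ash.
  At ash: go left to teak.
    teak is a leaf — visit teak.
  Visit ash.
  At ash: go right to yew.
    At yew: go left to pear.
      At pear: no left child.
      Visit pear.
      At pear: go right to rye.
        rye is a leaf — visit rye.
    Visit yew.
    At yew: go right to fig.
      At fig: no left child.
      Visit fig.
      At fig: go right to reed.
        reed is a leaf — visit reed.
Full in-order sequence: poppy, aster, bay, teak, ash, pear, rye, yew, fig, reed.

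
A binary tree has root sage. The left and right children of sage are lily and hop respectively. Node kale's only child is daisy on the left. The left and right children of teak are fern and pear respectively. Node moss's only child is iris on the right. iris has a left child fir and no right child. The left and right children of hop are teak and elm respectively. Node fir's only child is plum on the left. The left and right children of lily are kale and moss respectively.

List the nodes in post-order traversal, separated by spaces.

daisy kale plum fir iris moss lily fern pear teak elm hop sage

Post-order visits the left subtree, then the right subtree, then the node.
At sage: go left to lily.
  At lily: go left to kale.
    At kale: go left to daisy.
      daisy is a leaf — visit daisy.
    At kale: no right child.
    Visit kale.
  At lily: go right to moss.
    At moss: no left child.
    At moss: go right to iris.
      At iris: go left to fir.
        At fir: go left to plum.
          plum is a leaf — visit plum.
        At fir: no right child.
        Visit fir.
      At iris: no right child.
      Visit iris.
    Visit moss.
  Visit lily.
At sage: go right to hop.
  At hop: go left to teak.
    At teak: go left to fern.
      fern is a leaf — visit fern.
    At teak: go right to pear.
      pear is a leaf — visit pear.
    Visit teak.
  At hop: go right to elm.
    elm is a leaf — visit elm.
  Visit hop.
Visit sage.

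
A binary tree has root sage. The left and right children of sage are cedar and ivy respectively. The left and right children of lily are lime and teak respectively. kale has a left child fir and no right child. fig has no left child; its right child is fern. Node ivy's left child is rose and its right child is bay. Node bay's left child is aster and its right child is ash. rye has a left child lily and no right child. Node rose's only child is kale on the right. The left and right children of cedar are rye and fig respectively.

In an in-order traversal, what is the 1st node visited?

lime

In-order visits the left subtree, then the node, then the right subtree.
At sage: go left to cedar.
  At cedar: go left to rye.
    At rye: go left to lily.
      At lily: go left to lime.
        lime is a leaf — visit lime.
      Visit lily.
      At lily: go right to teak.
        teak is a leaf — visit teak.
    Visit rye.
    At rye: no right child.
  Visit cedar.
  At cedar: go right to fig.
    At fig: no left child.
    Visit fig.
    At fig: go right to fern.
      fern is a leaf — visit fern.
Visit sage.
At sage: go right to ivy.
  At ivy: go left to rose.
    At rose: no left child.
    Visit rose.
    At rose: go right to kale.
      At kale: go left to fir.
        fir is a leaf — visit fir.
      Visit kale.
      At kale: no right child.
  Visit ivy.
  At ivy: go right to bay.
    At bay: go left to aster.
      aster is a leaf — visit aster.
    Visit bay.
    At bay: go right to ash.
      ash is a leaf — visit ash.
Full in-order sequence: lime, lily, teak, rye, cedar, fig, fern, sage, rose, fir, kale, ivy, aster, bay, ash.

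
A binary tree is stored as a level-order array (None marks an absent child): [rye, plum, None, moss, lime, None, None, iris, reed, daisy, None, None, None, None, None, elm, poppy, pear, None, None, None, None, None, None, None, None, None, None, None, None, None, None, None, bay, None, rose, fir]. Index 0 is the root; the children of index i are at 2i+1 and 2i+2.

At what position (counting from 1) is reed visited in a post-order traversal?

8

Post-order visits the left subtree, then the right subtree, then the node.
At rye: go left to plum.
  At plum: go left to moss.
    At moss: go left to iris.
      At iris: go left to elm.
        elm is a leaf — visit elm.
      At iris: go right to poppy.
        At poppy: go left to bay.
          bay is a leaf — visit bay.
        At poppy: no right child.
        Visit poppy.
      Visit iris.
    At moss: go right to reed.
      At reed: go left to pear.
        At pear: go left to rose.
          rose is a leaf — visit rose.
        At pear: go right to fir.
          fir is a leaf — visit fir.
        Visit pear.
      At reed: no right child.
      Visit reed.
    Visit moss.
  At plum: go right to lime.
    At lime: go left to daisy.
      daisy is a leaf — visit daisy.
    At lime: no right child.
    Visit lime.
  Visit plum.
At rye: no right child.
Visit rye.
Full post-order sequence: elm, bay, poppy, iris, rose, fir, pear, reed, moss, daisy, lime, plum, rye.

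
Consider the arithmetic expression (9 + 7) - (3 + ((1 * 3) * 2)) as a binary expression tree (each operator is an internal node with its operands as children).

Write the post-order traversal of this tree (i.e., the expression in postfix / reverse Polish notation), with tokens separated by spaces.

Post-order on an expression tree gives postfix notation: for each operator, emit left operand, right operand, then the operator.

9 7 + 3 1 3 * 2 * + -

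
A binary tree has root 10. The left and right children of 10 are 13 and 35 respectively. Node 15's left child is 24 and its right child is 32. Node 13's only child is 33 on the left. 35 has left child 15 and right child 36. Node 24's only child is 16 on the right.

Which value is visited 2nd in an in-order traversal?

In-order visits the left subtree, then the node, then the right subtree.
At 10: go left to 13.
  At 13: go left to 33.
    33 is a leaf — visit 33.
  Visit 13.
  At 13: no right child.
Visit 10.
At 10: go right to 35.
  At 35: go left to 15.
    At 15: go left to 24.
      At 24: no left child.
      Visit 24.
      At 24: go right to 16.
        16 is a leaf — visit 16.
    Visit 15.
    At 15: go right to 32.
      32 is a leaf — visit 32.
  Visit 35.
  At 35: go right to 36.
    36 is a leaf — visit 36.
Full in-order sequence: 33, 13, 10, 24, 16, 15, 32, 35, 36.

13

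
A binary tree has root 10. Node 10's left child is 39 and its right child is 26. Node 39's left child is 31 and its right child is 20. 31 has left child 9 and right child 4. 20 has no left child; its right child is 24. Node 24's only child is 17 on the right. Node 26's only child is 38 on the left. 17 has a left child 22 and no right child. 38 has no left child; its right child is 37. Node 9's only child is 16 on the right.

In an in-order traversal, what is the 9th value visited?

17

In-order visits the left subtree, then the node, then the right subtree.
At 10: go left to 39.
  At 39: go left to 31.
    At 31: go left to 9.
      At 9: no left child.
      Visit 9.
      At 9: go right to 16.
        16 is a leaf — visit 16.
    Visit 31.
    At 31: go right to 4.
      4 is a leaf — visit 4.
  Visit 39.
  At 39: go right to 20.
    At 20: no left child.
    Visit 20.
    At 20: go right to 24.
      At 24: no left child.
      Visit 24.
      At 24: go right to 17.
        At 17: go left to 22.
          22 is a leaf — visit 22.
        Visit 17.
        At 17: no right child.
Visit 10.
At 10: go right to 26.
  At 26: go left to 38.
    At 38: no left child.
    Visit 38.
    At 38: go right to 37.
      37 is a leaf — visit 37.
  Visit 26.
  At 26: no right child.
Full in-order sequence: 9, 16, 31, 4, 39, 20, 24, 22, 17, 10, 38, 37, 26.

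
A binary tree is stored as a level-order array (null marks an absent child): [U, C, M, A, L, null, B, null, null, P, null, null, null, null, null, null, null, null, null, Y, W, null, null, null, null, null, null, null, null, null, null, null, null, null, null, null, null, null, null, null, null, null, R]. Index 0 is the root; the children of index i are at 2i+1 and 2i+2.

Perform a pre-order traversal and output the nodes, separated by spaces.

U C A L P Y W R M B

Pre-order visits the node, then its left subtree, then its right subtree.
Visit U.
At U: go left to C.
  Visit C.
  At C: go left to A.
    A is a leaf — visit A.
  At C: go right to L.
    Visit L.
    At L: go left to P.
      Visit P.
      At P: go left to Y.
        Y is a leaf — visit Y.
      At P: go right to W.
        Visit W.
        At W: no left child.
        At W: go right to R.
          R is a leaf — visit R.
    At L: no right child.
At U: go right to M.
  Visit M.
  At M: no left child.
  At M: go right to B.
    B is a leaf — visit B.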